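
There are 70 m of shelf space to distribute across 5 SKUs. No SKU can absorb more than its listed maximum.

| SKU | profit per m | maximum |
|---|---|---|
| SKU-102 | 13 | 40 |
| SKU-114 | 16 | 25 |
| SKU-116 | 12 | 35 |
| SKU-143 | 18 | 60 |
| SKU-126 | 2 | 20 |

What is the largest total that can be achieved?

1240

Rank by profit per m: SKU-143 18 > SKU-114 16 > SKU-102 13 > SKU-116 12 > SKU-126 2.
SKU-143 takes 60 to reach its cap of 60 ; 10 left.
SKU-114 has room for 25 but only 10 remain, so it gets 10.
Total = 16×10 + 18×60 = 1240.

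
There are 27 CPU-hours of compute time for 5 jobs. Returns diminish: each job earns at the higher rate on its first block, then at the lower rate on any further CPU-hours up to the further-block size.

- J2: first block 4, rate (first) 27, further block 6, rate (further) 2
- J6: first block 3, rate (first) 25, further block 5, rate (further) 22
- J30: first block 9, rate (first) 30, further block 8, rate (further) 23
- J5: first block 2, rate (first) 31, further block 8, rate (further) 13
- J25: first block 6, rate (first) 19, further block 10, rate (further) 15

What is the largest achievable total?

721

Rank every tier by rate: J5/T1 31 > J30/T1 30 > J2/T1 27 > J6/T1 25 > J30/T2 23 > J6/T2 22 > J25/T1 19 > J25/T2 15 > J5/T2 13 > J2/T2 2.
Fill J5 T1 block (2 at 31) ; 25 left.
J30 T1 at 30: fill all 9 ; 16 left.
J2 T1 at 27: fill all 4 ; 12 left.
Fill J6 T1 block (3 at 25) ; 9 left.
J30 T2 at 23: fill all 8 ; 1 left.
J6/T2: +1 of 5 at 22; pool empty.
Total = 31×2 + 30×9 + 27×4 + 25×3 + 23×8 + 22×1 = 721.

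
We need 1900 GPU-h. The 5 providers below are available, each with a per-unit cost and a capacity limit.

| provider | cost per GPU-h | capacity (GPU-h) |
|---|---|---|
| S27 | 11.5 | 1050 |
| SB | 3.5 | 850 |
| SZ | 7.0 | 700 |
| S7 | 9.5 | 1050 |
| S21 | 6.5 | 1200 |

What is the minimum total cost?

9800

Use providers in increasing cost order.
Take 850 from SB at 3.5 → need 1050 more.
S21 at 6.5: take 1050 of its 1200 → requirement met.
SZ, S7, S27: unused.
Cost = 850×3.5 + 1050×6.5 = 9800.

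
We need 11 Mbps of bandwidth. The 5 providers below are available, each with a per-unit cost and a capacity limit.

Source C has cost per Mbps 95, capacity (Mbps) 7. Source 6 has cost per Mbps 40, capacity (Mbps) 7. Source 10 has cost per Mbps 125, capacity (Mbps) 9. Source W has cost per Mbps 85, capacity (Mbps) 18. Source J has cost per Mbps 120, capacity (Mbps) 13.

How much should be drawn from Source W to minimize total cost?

Cheapest first:
Source 6 at 40: take all 7 Mbps — 4 still needed.
Source W at 85: take 4 of its 18 — requirement met.
Source C, Source J, Source 10: unused.

4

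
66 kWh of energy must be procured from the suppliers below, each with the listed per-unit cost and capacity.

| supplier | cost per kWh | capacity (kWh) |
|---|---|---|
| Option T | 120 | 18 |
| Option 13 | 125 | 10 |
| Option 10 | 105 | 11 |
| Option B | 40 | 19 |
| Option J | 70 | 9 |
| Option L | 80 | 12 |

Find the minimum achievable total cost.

Cheapest first:
Take 19 from Option B at 40 — need 47 more.
Take 9 from Option J at 70 — need 38 more.
Option L at 80: take all 12 kWh — 26 still needed.
Option 10 (105): use full 11 — 15 kWh to go.
Option T (120): take the remaining 15 — done.
Option 13: unused.
Cost = 19×40 + 9×70 + 12×80 + 11×105 + 15×120 = 5305.

5305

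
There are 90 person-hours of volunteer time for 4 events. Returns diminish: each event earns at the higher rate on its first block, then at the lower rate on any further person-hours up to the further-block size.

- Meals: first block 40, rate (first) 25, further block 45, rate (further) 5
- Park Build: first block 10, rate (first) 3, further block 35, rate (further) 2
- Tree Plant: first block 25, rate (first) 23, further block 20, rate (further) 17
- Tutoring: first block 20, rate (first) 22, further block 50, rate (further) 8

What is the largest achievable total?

Rank every tier by rate: Meals/tier1 25 > Tree Plant/tier1 23 > Tutoring/tier1 22 > Tree Plant/tier2 17 > Tutoring/tier2 8 > Meals/tier2 5 > Park Build/tier1 3 > Park Build/tier2 2.
Meals tier1 at 25: fill all 40 ; 50 left.
Fill Tree Plant tier1 block (25 at 23) ; 25 left.
Fill Tutoring tier1 block (20 at 22) ; 5 left.
Tree Plant/tier2: +5 of 20 at 17; pool empty.
Total = 25×40 + 23×25 + 22×20 + 17×5 = 2100.

2100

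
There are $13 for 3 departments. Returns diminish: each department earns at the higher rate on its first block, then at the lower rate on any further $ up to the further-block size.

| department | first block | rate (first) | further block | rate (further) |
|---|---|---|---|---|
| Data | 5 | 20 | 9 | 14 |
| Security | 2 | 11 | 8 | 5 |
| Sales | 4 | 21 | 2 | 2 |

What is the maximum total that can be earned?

Treat each block as its own option and order by rate: Sales/first 21 > Data/first 20 > Data/second 14 > Security/first 11 > Security/second 5 > Sales/second 2.
Sales/first (21): +4 — 9 left.
Data/first (20): +5 — 4 left.
4 remain; put them into Data second at 14.
Total = 21×4 + 20×5 + 14×4 = 240.

240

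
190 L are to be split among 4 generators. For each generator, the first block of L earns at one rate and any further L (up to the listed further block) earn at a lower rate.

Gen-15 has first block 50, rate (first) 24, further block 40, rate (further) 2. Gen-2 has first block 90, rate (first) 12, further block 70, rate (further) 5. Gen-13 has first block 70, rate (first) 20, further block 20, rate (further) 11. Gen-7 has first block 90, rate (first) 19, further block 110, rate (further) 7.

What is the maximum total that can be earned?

Treat each block as its own option and order by rate: Gen-15/T1 24 > Gen-13/T1 20 > Gen-7/T1 19 > Gen-2/T1 12 > Gen-13/T2 11 > Gen-7/T2 7 > Gen-2/T2 5 > Gen-15/T2 2.
Fill Gen-15 T1 block (50 at 24) → 140 left.
Fill Gen-13 T1 block (70 at 20) → 70 left.
Gen-7 T1 at 19: only 70 left, fill 70.
Total = 24×50 + 20×70 + 19×70 = 3930.

3930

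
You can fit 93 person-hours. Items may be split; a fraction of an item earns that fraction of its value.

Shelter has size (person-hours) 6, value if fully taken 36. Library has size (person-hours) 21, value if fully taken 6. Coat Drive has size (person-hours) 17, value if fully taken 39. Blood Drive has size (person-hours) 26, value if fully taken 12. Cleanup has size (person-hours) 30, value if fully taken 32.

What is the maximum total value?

Sort by value density: Shelter 36/6≈6, Coat Drive 39/17≈2.29, Cleanup 32/30≈1.07, Blood Drive 12/26≈0.462, Library 6/21≈0.286.
Shelter: take in full, 6 person-hours for value 36 — 87 left.
All 17 person-hours of Coat Drive fit (value 39) — 70 remain.
Cleanup: take in full, 30 person-hours for value 32 — 40 left.
Take all of Blood Drive (26 person-hours, value 12) — 14 person-hours left.
14 person-hours left: a 14/21 share of Library gives 6×14/21 = 4.
Total value = 123.

123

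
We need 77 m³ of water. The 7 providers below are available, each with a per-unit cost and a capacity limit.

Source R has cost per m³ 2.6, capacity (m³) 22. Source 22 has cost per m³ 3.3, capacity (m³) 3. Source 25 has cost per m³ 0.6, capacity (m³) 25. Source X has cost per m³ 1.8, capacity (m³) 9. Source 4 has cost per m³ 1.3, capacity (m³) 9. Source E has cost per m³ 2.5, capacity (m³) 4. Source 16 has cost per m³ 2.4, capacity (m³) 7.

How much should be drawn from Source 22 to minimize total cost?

Cheapest first:
Source 25 at 0.6: take all 25 m³ — 52 still needed.
Source 4 (1.3): use full 9 — 43 m³ to go.
Take 9 from Source X at 1.8 — need 34 more.
Source 16 (2.4): use full 7 — 27 m³ to go.
Take 4 from Source E at 2.5 — need 23 more.
Take 22 from Source R at 2.6 — need 1 more.
Source 22 at 3.3: take 1 of its 3 — requirement met.

1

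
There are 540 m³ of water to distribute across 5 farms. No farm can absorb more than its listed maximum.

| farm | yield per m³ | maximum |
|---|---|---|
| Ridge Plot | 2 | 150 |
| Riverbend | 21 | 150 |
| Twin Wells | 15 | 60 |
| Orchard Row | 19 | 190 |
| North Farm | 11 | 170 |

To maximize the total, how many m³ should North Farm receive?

Order the farms by yield per m³: Riverbend 21 > Orchard Row 19 > Twin Wells 15 > North Farm 11 > Ridge Plot 2.
Give Riverbend 150 to hit its cap of 150 ; 390 left.
Orchard Row takes 190 to reach its cap of 190 ; 200 left.
Give Twin Wells 60 to hit its cap of 60 ; 140 left.
North Farm: +140 (room for 170) → 140. Pool exhausted.

140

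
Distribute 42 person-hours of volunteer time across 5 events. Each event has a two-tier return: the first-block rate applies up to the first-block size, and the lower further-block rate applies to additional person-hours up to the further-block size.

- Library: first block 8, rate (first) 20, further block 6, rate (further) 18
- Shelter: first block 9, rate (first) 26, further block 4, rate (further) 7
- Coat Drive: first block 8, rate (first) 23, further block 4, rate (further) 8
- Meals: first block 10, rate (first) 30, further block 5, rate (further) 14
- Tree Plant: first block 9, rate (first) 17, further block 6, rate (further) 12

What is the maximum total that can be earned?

Rank every tier by rate: Meals/T1 30 > Shelter/T1 26 > Coat Drive/T1 23 > Library/T1 20 > Library/T2 18 > Tree Plant/T1 17 > Meals/T2 14 > Tree Plant/T2 12 > Coat Drive/T2 8 > Shelter/T2 7.
Fill Meals T1 block (10 at 30) ; 32 left.
Shelter/T1 (26): +9 ; 23 left.
Fill Coat Drive T1 block (8 at 23) ; 15 left.
Library T1 at 20: fill all 8 ; 7 left.
Library T2 at 18: fill all 6 ; 1 left.
Tree Plant T1 at 17: only 1 left, fill 1.
Total = 30×10 + 26×9 + 23×8 + 20×8 + 18×6 + 17×1 = 1003.

1003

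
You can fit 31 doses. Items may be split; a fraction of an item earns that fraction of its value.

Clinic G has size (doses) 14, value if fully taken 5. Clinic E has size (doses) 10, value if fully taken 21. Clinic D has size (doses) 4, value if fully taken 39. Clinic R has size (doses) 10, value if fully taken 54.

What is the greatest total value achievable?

Best value per unit of size first: Clinic D 39/4≈9.75, Clinic R 54/10≈5.4, Clinic E 21/10≈2.1, Clinic G 5/14≈0.357.
Clinic D: take in full, 4 doses for value 39 — 27 left.
Take all of Clinic R (10 doses, value 54) — 17 doses left.
Take all of Clinic E (10 doses, value 21) — 7 doses left.
Fill the last 7 doses with part of Clinic G: 7/14 of it earns 2.5.
Total value = 116.5.

116.5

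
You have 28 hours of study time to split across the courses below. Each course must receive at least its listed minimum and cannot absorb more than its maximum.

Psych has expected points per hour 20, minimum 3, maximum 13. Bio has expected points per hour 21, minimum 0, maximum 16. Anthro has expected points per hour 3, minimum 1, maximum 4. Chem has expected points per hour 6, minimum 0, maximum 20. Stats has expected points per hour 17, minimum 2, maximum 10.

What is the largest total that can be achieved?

Meeting every minimum uses 3+0+1+0+2 = 6 hours, leaving 22.
Rank by expected points per hour: Bio 21 > Psych 20 > Stats 17 > Chem 6 > Anthro 3.
Bio takes 16 more to reach its cap of 16 → 6 left.
Only 6 left; Psych takes them to reach 9.
Total = 20×9 + 21×16 + 3×1 + 17×2 = 553.

553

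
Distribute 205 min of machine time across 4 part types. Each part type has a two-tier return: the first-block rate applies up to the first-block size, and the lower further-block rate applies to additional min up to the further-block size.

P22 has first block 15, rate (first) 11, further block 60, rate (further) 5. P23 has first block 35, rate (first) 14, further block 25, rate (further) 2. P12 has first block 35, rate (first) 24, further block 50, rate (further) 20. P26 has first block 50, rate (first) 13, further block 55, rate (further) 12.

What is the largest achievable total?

3400

Treat each block as its own option and order by rate: P12/T1 24 > P12/T2 20 > P23/T1 14 > P26/T1 13 > P26/T2 12 > P22/T1 11 > P22/T2 5 > P23/T2 2.
P12 T1 at 24: fill all 35 — 170 left.
P12/T2 (20): +50 — 120 left.
P23 T1 at 14: fill all 35 — 85 left.
P26/T1 (13): +50 — 35 left.
P26 T2 at 12: only 35 left, fill 35.
Total = 24×35 + 20×50 + 14×35 + 13×50 + 12×35 = 3400.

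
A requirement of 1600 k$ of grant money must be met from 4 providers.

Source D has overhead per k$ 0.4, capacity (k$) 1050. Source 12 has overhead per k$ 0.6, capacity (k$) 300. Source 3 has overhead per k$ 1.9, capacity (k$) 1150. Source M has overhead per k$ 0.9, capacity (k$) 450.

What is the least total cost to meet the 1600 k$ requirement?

Use providers in increasing cost order.
Source D at 0.4: take all 1050 k$ — 550 still needed.
Source 12 (0.6): use full 300 — 250 k$ to go.
Source M at 0.9: take 250 of its 450 — requirement met.
Source 3: unused.
Cost = 1050×0.4 + 300×0.6 + 250×0.9 = 825.

825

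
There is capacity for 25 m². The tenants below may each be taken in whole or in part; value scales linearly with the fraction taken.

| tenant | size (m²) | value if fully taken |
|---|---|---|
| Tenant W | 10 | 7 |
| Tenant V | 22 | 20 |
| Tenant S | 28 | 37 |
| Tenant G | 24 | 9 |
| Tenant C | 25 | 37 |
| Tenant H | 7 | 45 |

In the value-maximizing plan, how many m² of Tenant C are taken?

Sort by value density: Tenant H 45/7≈6.43, Tenant C 37/25≈1.48, Tenant S 37/28≈1.32, Tenant V 20/22≈0.909, Tenant W 7/10≈0.7, Tenant G 9/24≈0.375.
Tenant H: take in full, 7 m² for value 45 → 18 left.
18 m² left: a 18/25 share of Tenant C gives 37×18/25 = 26.64.

18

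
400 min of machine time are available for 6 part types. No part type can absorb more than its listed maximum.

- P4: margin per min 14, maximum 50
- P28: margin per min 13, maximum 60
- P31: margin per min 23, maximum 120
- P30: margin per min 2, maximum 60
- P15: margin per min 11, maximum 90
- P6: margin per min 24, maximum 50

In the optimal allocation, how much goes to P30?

30

Rank by margin per min: P6 24 > P31 23 > P4 14 > P28 13 > P15 11 > P30 2.
Give P6 50 to hit its cap of 50 — 350 left.
P31 takes 120 to reach its cap of 120 — 230 left.
Give P4 50 to hit its cap of 50 — 180 left.
Give P28 60 to hit its cap of 60 — 120 left.
Give P15 90 to hit its cap of 90 — 30 left.
Only 30 left; P30 takes them to reach 30.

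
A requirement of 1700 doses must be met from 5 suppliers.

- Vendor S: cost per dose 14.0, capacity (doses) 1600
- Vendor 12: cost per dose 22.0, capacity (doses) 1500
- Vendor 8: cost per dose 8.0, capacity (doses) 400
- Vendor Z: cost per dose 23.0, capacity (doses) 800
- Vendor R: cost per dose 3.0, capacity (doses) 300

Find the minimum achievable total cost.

18100

Fill from the cheapest supplier first.
Vendor R at 3.0: take all 300 doses — 1400 still needed.
Vendor 8 at 8.0: take all 400 doses — 1000 still needed.
Take 1000 from Vendor S at 14.0 to finish.
Vendor 12, Vendor Z: unused.
Cost = 300×3.0 + 400×8.0 + 1000×14.0 = 18100.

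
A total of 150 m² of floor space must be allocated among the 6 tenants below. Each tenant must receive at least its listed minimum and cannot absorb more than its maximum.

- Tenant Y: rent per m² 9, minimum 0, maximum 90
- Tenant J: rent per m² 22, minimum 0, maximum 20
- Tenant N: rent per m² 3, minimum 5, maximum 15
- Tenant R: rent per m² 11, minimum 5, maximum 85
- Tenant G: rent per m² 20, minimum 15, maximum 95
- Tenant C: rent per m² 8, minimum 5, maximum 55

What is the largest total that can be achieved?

Meeting every minimum uses 0+0+5+5+15+5 = 30 m², leaving 120.
Order the tenants by rent per m²: Tenant J 22 > Tenant G 20 > Tenant R 11 > Tenant Y 9 > Tenant C 8 > Tenant N 3.
Tenant J takes 20 more to reach its cap of 20 → 100 left.
Give Tenant G 80 more to hit its cap of 95 → 20 left.
Tenant R: +20 (room for 80) → 25. Pool exhausted.
Total = 22×20 + 3×5 + 11×25 + 20×95 + 8×5 = 2670.

2670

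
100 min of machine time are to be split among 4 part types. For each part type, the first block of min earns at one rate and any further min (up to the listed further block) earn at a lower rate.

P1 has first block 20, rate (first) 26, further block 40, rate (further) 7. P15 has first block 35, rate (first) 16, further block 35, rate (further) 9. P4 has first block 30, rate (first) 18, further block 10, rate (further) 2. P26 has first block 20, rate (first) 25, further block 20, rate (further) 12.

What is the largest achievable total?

Order all 8 blocks by rate: P1/first 26 > P26/first 25 > P4/first 18 > P15/first 16 > P26/second 12 > P15/second 9 > P1/second 7 > P4/second 2.
P1/first (26): +20 — 80 left.
Fill P26 first block (20 at 25) — 60 left.
Fill P4 first block (30 at 18) — 30 left.
P15 first at 16: only 30 left, fill 30.
Total = 26×20 + 25×20 + 18×30 + 16×30 = 2040.

2040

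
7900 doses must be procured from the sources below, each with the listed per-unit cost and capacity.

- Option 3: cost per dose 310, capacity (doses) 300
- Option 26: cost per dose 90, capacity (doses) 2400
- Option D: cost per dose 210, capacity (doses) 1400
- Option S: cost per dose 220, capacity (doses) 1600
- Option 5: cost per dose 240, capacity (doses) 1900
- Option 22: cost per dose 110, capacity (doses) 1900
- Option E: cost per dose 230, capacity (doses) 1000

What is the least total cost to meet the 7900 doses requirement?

1209000

Use sources in increasing cost order.
Option 26 at 90: take all 2400 doses — 5500 still needed.
Option 22 (110): use full 1900 — 3600 doses to go.
Take 1400 from Option D at 210 — need 2200 more.
Option S at 220: take all 1600 doses — 600 still needed.
Option E (230): take the remaining 600 — done.
Option 5, Option 3: unused.
Cost = 2400×90 + 1900×110 + 1400×210 + 1600×220 + 600×230 = 1209000.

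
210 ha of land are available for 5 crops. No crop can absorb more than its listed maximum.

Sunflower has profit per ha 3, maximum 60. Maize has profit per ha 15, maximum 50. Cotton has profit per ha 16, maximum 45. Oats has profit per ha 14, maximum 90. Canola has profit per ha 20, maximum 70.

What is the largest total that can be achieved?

3500

Highest profit per ha first: Canola 20 > Cotton 16 > Maize 15 > Oats 14 > Sunflower 3.
Canola: +70 to 70 (cap) — 140 left.
Give Cotton 45 to hit its cap of 45 — 95 left.
Give Maize 50 to hit its cap of 50 — 45 left.
Oats has room for 90 but only 45 remain, so it gets 45.
Total = 15×50 + 16×45 + 14×45 + 20×70 = 3500.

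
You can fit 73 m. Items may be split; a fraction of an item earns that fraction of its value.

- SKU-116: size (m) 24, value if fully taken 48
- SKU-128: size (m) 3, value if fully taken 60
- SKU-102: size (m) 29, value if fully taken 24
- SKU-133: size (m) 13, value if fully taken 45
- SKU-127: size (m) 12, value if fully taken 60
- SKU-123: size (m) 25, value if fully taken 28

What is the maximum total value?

236.52

Sort by value density: SKU-128 60/3≈20, SKU-127 60/12≈5, SKU-133 45/13≈3.46, SKU-116 48/24≈2, SKU-123 28/25≈1.12, SKU-102 24/29≈0.828.
Take all of SKU-128 (3 m, value 60) → 70 m left.
All 12 m of SKU-127 fit (value 60) → 58 remain.
All 13 m of SKU-133 fit (value 45) → 45 remain.
All 24 m of SKU-116 fit (value 48) → 21 remain.
21 m left: a 21/25 share of SKU-123 gives 28×21/25 = 23.52.
Total value = 236.52.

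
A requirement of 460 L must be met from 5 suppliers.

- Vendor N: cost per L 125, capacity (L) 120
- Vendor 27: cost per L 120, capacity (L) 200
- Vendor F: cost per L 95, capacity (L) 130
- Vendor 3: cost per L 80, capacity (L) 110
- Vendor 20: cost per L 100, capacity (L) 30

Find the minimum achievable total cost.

Use suppliers in increasing cost order.
Vendor 3 (80): use full 110 — 350 L to go.
Vendor F at 95: take all 130 L — 220 still needed.
Take 30 from Vendor 20 at 100 — need 190 more.
Vendor 27 at 120: take 190 of its 200 — requirement met.
Vendor N: unused.
Cost = 110×80 + 130×95 + 30×100 + 190×120 = 46950.

46950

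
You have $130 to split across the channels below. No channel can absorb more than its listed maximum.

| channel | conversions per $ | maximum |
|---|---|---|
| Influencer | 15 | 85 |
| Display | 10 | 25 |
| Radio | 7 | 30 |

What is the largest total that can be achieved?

1665

Order the channels by conversions per $: Influencer 15 > Display 10 > Radio 7.
Influencer takes 85 to reach its cap of 85 — 45 left.
Display takes 25 to reach its cap of 25 — 20 left.
Radio has room for 30 but only 20 remain, so it gets 20.
Total = 15×85 + 10×25 + 7×20 = 1665.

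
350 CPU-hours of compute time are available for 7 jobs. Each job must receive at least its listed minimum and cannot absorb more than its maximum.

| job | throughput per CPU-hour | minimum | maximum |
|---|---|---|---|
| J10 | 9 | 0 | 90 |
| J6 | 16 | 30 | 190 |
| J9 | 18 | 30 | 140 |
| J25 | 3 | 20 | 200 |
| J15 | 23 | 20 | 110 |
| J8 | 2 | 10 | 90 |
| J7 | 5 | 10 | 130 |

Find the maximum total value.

6140

Meeting every minimum uses 0+30+30+20+20+10+10 = 120 CPU-hours, leaving 230.
Highest throughput per CPU-hour first: J15 23 > J9 18 > J6 16 > J10 9 > J7 5 > J25 3 > J8 2.
J15: +90 to 110 (cap) — 140 left.
J9 takes 110 more to reach its cap of 140 — 30 left.
Only 30 left; J6 takes them to reach 60.
Total = 16×60 + 18×140 + 3×20 + 23×110 + 2×10 + 5×10 = 6140.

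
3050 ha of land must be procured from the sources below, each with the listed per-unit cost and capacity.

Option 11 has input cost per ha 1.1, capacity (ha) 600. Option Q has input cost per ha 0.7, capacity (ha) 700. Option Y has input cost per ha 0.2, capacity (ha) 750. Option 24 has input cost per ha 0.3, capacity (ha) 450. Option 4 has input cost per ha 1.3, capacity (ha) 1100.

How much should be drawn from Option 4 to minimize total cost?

Cheapest first:
Option Y (0.2): use full 750 ; 2300 ha to go.
Option 24 (0.3): use full 450 ; 1850 ha to go.
Option Q (0.7): use full 700 ; 1150 ha to go.
Option 11 (1.1): use full 600 ; 550 ha to go.
Option 4 (1.3): take the remaining 550 ; done.

550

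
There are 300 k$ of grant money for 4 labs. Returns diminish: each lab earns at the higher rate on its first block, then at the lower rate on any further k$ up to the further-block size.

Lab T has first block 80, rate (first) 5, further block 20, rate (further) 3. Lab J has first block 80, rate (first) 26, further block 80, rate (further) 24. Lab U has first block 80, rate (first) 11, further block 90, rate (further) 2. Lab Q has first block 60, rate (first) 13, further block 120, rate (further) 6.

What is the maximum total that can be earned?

Rank every tier by rate: Lab J/tier1 26 > Lab J/tier2 24 > Lab Q/tier1 13 > Lab U/tier1 11 > Lab Q/tier2 6 > Lab T/tier1 5 > Lab T/tier2 3 > Lab U/tier2 2.
Lab J tier1 at 26: fill all 80 — 220 left.
Lab J/tier2 (24): +80 — 140 left.
Lab Q/tier1 (13): +60 — 80 left.
Fill Lab U tier1 block (80 at 11) — 0 left.
Total = 26×80 + 24×80 + 13×60 + 11×80 = 5660.

5660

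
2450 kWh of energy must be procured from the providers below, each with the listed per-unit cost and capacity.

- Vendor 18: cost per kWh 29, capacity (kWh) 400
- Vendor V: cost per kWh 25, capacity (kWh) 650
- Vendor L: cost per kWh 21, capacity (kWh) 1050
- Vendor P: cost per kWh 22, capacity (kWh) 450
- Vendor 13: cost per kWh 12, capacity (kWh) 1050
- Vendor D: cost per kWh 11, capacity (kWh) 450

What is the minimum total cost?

37500

Fill from the cheapest provider first.
Vendor D at 11: take all 450 kWh ; 2000 still needed.
Take 1050 from Vendor 13 at 12 ; need 950 more.
Vendor L at 21: take 950 of its 1050 ; requirement met.
Vendor P, Vendor V, Vendor 18: unused.
Cost = 450×11 + 1050×12 + 950×21 = 37500.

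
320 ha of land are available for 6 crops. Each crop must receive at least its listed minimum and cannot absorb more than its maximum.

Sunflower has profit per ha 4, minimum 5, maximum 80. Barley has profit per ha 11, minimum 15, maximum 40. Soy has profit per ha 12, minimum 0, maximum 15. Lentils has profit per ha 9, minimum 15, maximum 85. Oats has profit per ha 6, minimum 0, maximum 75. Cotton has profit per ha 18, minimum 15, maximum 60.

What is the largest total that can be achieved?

Meeting every minimum uses 5+15+0+15+0+15 = 50 ha, leaving 270.
Rank by profit per ha: Cotton 18 > Soy 12 > Barley 11 > Lentils 9 > Oats 6 > Sunflower 4.
Cotton: +45 to 60 (cap) — 225 left.
Give Soy 15 more to hit its cap of 15 — 210 left.
Barley takes 25 more to reach its cap of 40 — 185 left.
Lentils takes 70 more to reach its cap of 85 — 115 left.
Oats: +75 to 75 (cap) — 40 left.
Only 40 left; Sunflower takes them to reach 45.
Total = 4×45 + 11×40 + 12×15 + 9×85 + 6×75 + 18×60 = 3095.

3095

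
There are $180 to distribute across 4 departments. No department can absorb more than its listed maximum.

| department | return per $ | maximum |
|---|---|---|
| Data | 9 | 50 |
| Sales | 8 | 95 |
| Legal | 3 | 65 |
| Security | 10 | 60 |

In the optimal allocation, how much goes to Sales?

Rank by return per $: Security 10 > Data 9 > Sales 8 > Legal 3.
Security takes 60 to reach its cap of 60 ; 120 left.
Data: +50 to 50 (cap) ; 70 left.
Sales has room for 95 but only 70 remain, so it gets 70.

70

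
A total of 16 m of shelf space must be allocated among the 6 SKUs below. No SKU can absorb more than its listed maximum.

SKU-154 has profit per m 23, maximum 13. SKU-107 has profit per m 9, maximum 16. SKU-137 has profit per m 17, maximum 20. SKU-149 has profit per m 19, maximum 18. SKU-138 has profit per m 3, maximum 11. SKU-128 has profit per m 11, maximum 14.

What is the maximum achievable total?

Order the SKUs by profit per m: SKU-154 23 > SKU-149 19 > SKU-137 17 > SKU-128 11 > SKU-107 9 > SKU-138 3.
Give SKU-154 13 to hit its cap of 13 — 3 left.
Only 3 left; SKU-149 takes them to reach 3.
Total = 23×13 + 19×3 = 356.

356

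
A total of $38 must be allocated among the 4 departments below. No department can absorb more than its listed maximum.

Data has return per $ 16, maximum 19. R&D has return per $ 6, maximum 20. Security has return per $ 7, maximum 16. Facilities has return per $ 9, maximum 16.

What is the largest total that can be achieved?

Highest return per $ first: Data 16 > Facilities 9 > Security 7 > R&D 6.
Give Data 19 to hit its cap of 19 — 19 left.
Facilities takes 16 to reach its cap of 16 — 3 left.
Security: +3 (room for 16) → 3. Pool exhausted.
Total = 16×19 + 7×3 + 9×16 = 469.

469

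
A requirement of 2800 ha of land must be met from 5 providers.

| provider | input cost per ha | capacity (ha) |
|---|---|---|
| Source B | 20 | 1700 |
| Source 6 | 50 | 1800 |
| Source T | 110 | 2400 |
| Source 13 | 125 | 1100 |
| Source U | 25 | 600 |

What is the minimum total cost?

Fill from the cheapest provider first.
Take 1700 from Source B at 20 — need 1100 more.
Take 600 from Source U at 25 — need 500 more.
Take 500 from Source 6 at 50 to finish.
Source T, Source 13: unused.
Cost = 1700×20 + 600×25 + 500×50 = 74000.

74000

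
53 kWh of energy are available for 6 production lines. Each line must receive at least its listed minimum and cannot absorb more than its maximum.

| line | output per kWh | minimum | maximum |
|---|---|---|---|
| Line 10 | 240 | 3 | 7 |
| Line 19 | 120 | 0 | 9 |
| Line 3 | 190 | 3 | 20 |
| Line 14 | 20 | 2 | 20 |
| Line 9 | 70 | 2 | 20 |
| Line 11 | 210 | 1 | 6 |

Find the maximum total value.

8490

Meeting every minimum uses 3+0+3+2+2+1 = 11 kWh, leaving 42.
Rank by output per kWh: Line 10 240 > Line 11 210 > Line 3 190 > Line 19 120 > Line 9 70 > Line 14 20.
Line 10 takes 4 more to reach its cap of 7 → 38 left.
Give Line 11 5 more to hit its cap of 6 → 33 left.
Give Line 3 17 more to hit its cap of 20 → 16 left.
Line 19 takes 9 more to reach its cap of 9 → 7 left.
Only 7 left; Line 9 takes them to reach 9.
Total = 240×7 + 120×9 + 190×20 + 20×2 + 70×9 + 210×6 = 8490.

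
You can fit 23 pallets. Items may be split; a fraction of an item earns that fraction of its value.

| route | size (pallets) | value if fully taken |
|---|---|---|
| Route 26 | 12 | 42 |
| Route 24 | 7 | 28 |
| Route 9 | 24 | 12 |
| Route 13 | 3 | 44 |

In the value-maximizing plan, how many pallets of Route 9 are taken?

Rank by value-to-size ratio: Route 13 44/3≈14.7, Route 24 28/7≈4, Route 26 42/12≈3.5, Route 9 12/24≈0.5.
All 3 pallets of Route 13 fit (value 44) — 20 remain.
Take all of Route 24 (7 pallets, value 28) — 13 pallets left.
Route 26: take in full, 12 pallets for value 42 — 1 left.
Only 1 pallets remain; take 1/24 of Route 9 for value 12×1/24 = 0.5.

1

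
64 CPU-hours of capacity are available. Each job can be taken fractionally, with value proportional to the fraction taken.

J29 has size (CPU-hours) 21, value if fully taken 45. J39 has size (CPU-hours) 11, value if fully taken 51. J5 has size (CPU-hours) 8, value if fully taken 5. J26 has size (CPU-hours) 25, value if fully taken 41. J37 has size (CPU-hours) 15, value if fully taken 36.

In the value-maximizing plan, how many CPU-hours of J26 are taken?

Best value per unit of size first: J39 51/11≈4.64, J37 36/15≈2.4, J29 45/21≈2.14, J26 41/25≈1.64, J5 5/8≈0.625.
J39: take in full, 11 CPU-hours for value 51 — 53 left.
J37: take in full, 15 CPU-hours for value 36 — 38 left.
J29: take in full, 21 CPU-hours for value 45 — 17 left.
Only 17 CPU-hours remain; take 17/25 of J26 for value 41×17/25 = 27.88.

17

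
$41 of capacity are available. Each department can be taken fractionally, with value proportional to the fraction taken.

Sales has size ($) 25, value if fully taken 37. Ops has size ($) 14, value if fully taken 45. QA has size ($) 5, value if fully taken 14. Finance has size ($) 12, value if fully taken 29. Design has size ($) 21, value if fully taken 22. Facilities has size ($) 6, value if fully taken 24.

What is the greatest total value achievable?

Best value per unit of size first: Facilities 24/6≈4, Ops 45/14≈3.21, QA 14/5≈2.8, Finance 29/12≈2.42, Sales 37/25≈1.48, Design 22/21≈1.05.
Facilities: take in full, 6 $ for value 24 → 35 left.
Ops: take in full, 14 $ for value 45 → 21 left.
QA: take in full, 5 $ for value 14 → 16 left.
All 12 $ of Finance fit (value 29) → 4 remain.
4 $ left: a 4/25 share of Sales gives 37×4/25 = 5.92.
Total value = 117.92.

117.92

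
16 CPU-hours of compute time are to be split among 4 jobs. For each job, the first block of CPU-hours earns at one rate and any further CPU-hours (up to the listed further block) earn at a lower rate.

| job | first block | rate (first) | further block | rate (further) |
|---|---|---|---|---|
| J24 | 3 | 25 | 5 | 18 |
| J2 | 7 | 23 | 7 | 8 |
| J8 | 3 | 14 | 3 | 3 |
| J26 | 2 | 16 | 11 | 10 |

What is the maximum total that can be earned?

342

Treat each block as its own option and order by rate: J24/tier1 25 > J2/tier1 23 > J24/tier2 18 > J26/tier1 16 > J8/tier1 14 > J26/tier2 10 > J2/tier2 8 > J8/tier2 3.
Fill J24 tier1 block (3 at 25) ; 13 left.
Fill J2 tier1 block (7 at 23) ; 6 left.
J24/tier2 (18): +5 ; 1 left.
J26/tier1: +1 of 2 at 16; pool empty.
Total = 25×3 + 23×7 + 18×5 + 16×1 = 342.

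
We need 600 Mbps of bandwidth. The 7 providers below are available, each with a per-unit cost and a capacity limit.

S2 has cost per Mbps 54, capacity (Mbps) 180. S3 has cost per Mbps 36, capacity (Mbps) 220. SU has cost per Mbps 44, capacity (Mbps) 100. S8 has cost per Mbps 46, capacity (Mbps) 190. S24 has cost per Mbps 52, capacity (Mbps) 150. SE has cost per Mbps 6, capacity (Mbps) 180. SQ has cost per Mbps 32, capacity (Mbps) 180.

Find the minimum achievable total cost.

Cheapest first:
Take 180 from SE at 6 — need 420 more.
SQ (32): use full 180 — 240 Mbps to go.
Take 220 from S3 at 36 — need 20 more.
SU at 44: take 20 of its 100 — requirement met.
S8, S24, S2: unused.
Cost = 180×6 + 180×32 + 220×36 + 20×44 = 15640.

15640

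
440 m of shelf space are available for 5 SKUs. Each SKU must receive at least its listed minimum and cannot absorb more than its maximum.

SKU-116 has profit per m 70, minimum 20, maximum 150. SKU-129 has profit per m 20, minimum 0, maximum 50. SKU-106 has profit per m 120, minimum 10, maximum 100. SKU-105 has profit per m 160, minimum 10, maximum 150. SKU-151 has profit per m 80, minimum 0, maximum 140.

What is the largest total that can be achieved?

Meeting every minimum uses 20+0+10+10+0 = 40 m, leaving 400.
Highest profit per m first: SKU-105 160 > SKU-106 120 > SKU-151 80 > SKU-116 70 > SKU-129 20.
SKU-105: +140 to 150 (cap) ; 260 left.
SKU-106 takes 90 more to reach its cap of 100 ; 170 left.
SKU-151: +140 to 140 (cap) ; 30 left.
SKU-116 has room for 130 more but only 30 remain, so it gets 50.
Total = 70×50 + 120×100 + 160×150 + 80×140 = 50700.

50700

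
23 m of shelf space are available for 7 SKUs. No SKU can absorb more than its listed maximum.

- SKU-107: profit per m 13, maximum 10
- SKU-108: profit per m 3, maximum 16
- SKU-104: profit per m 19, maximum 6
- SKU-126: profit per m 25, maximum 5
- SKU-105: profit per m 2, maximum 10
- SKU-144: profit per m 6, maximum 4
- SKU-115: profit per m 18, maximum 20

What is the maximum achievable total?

455

Order the SKUs by profit per m: SKU-126 25 > SKU-104 19 > SKU-115 18 > SKU-107 13 > SKU-144 6 > SKU-108 3 > SKU-105 2.
Give SKU-126 5 to hit its cap of 5 ; 18 left.
Give SKU-104 6 to hit its cap of 6 ; 12 left.
Only 12 left; SKU-115 takes them to reach 12.
Total = 19×6 + 25×5 + 18×12 = 455.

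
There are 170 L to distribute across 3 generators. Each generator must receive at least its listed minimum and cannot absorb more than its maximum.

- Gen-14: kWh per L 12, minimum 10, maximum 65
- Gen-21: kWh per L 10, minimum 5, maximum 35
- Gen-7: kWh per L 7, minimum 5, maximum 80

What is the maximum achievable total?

1620

Meeting every minimum uses 10+5+5 = 20 L, leaving 150.
Rank by kWh per L: Gen-14 12 > Gen-21 10 > Gen-7 7.
Give Gen-14 55 more to hit its cap of 65 ; 95 left.
Gen-21 takes 30 more to reach its cap of 35 ; 65 left.
Gen-7: +65 (room for 75) → 70. Pool exhausted.
Total = 12×65 + 10×35 + 7×70 = 1620.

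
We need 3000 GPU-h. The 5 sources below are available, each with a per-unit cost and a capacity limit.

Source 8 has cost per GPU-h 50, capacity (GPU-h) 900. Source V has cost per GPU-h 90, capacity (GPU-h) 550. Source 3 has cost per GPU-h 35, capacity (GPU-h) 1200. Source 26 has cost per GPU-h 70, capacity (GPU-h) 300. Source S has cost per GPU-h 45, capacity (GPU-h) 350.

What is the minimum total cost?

146250

Use sources in increasing cost order.
Take 1200 from Source 3 at 35 → need 1800 more.
Source S at 45: take all 350 GPU-h → 1450 still needed.
Source 8 at 50: take all 900 GPU-h → 550 still needed.
Source 26 (70): use full 300 → 250 GPU-h to go.
Take 250 from Source V at 90 to finish.
Cost = 1200×35 + 350×45 + 900×50 + 300×70 + 250×90 = 146250.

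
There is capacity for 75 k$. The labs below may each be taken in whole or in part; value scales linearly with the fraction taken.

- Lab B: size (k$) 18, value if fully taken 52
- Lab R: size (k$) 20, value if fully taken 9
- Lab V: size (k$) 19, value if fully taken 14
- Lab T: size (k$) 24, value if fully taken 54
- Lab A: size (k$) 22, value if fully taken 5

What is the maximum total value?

Rank by value-to-size ratio: Lab B 52/18≈2.89, Lab T 54/24≈2.25, Lab V 14/19≈0.737, Lab R 9/20≈0.45, Lab A 5/22≈0.227.
All 18 k$ of Lab B fit (value 52) ; 57 remain.
All 24 k$ of Lab T fit (value 54) ; 33 remain.
Lab V: take in full, 19 k$ for value 14 ; 14 left.
14 k$ left: a 14/20 share of Lab R gives 9×14/20 = 6.3.
Total value = 126.3.

126.3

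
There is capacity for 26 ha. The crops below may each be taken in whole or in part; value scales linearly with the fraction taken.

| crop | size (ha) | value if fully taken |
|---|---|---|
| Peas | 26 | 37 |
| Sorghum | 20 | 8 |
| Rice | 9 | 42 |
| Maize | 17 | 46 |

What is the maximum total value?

88

Rank by value-to-size ratio: Rice 42/9≈4.67, Maize 46/17≈2.71, Peas 37/26≈1.42, Sorghum 8/20≈0.4.
Rice: take in full, 9 ha for value 42 ; 17 left.
Take all of Maize (17 ha, value 46) ; 0 ha left.
Total value = 88.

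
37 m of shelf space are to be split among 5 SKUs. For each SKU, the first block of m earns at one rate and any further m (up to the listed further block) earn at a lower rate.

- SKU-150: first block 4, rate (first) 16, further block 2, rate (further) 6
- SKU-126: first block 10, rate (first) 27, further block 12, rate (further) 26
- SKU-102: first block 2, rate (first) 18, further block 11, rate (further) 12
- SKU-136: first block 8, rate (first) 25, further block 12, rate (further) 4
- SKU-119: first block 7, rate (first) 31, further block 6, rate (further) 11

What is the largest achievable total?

999

Treat each block as its own option and order by rate: SKU-119/T1 31 > SKU-126/T1 27 > SKU-126/T2 26 > SKU-136/T1 25 > SKU-102/T1 18 > SKU-150/T1 16 > SKU-102/T2 12 > SKU-119/T2 11 > SKU-150/T2 6 > SKU-136/T2 4.
SKU-119 T1 at 31: fill all 7 — 30 left.
Fill SKU-126 T1 block (10 at 27) — 20 left.
SKU-126 T2 at 26: fill all 12 — 8 left.
SKU-136 T1 at 25: fill all 8 — 0 left.
Total = 31×7 + 27×10 + 26×12 + 25×8 = 999.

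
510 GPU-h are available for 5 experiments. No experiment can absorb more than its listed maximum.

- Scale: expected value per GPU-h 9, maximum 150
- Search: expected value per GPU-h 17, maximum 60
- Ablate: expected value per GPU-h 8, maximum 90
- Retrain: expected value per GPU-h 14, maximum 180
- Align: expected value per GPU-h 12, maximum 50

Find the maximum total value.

6050

Highest expected value per GPU-h first: Search 17 > Retrain 14 > Align 12 > Scale 9 > Ablate 8.
Search: +60 to 60 (cap) — 450 left.
Retrain: +180 to 180 (cap) — 270 left.
Align takes 50 to reach its cap of 50 — 220 left.
Give Scale 150 to hit its cap of 150 — 70 left.
Ablate has room for 90 but only 70 remain, so it gets 70.
Total = 9×150 + 17×60 + 8×70 + 14×180 + 12×50 = 6050.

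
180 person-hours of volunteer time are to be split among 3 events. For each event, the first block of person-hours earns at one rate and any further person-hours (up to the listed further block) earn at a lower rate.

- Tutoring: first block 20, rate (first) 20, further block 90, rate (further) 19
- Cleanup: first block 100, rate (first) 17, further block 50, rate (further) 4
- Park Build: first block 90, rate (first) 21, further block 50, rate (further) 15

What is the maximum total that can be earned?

3620

Rank every tier by rate: Park Build/T1 21 > Tutoring/T1 20 > Tutoring/T2 19 > Cleanup/T1 17 > Park Build/T2 15 > Cleanup/T2 4.
Park Build/T1 (21): +90 — 90 left.
Tutoring/T1 (20): +20 — 70 left.
Tutoring T2 at 19: only 70 left, fill 70.
Total = 21×90 + 20×20 + 19×70 = 3620.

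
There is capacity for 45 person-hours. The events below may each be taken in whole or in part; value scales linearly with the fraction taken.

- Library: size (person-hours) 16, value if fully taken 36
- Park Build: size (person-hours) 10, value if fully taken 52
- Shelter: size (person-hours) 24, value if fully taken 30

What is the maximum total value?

111.75

Rank by value-to-size ratio: Park Build 52/10≈5.2, Library 36/16≈2.25, Shelter 30/24≈1.25.
All 10 person-hours of Park Build fit (value 52) → 35 remain.
Library: take in full, 16 person-hours for value 36 → 19 left.
19 person-hours left: a 19/24 share of Shelter gives 30×19/24 = 23.75.
Total value = 111.75.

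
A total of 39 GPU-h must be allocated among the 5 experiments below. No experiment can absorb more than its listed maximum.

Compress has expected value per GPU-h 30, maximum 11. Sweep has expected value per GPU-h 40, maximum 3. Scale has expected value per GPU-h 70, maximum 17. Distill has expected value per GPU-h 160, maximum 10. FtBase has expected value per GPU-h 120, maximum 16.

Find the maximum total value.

4430

Highest expected value per GPU-h first: Distill 160 > FtBase 120 > Scale 70 > Sweep 40 > Compress 30.
Distill takes 10 to reach its cap of 10 — 29 left.
FtBase takes 16 to reach its cap of 16 — 13 left.
Scale: +13 (room for 17) → 13. Pool exhausted.
Total = 70×13 + 160×10 + 120×16 = 4430.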